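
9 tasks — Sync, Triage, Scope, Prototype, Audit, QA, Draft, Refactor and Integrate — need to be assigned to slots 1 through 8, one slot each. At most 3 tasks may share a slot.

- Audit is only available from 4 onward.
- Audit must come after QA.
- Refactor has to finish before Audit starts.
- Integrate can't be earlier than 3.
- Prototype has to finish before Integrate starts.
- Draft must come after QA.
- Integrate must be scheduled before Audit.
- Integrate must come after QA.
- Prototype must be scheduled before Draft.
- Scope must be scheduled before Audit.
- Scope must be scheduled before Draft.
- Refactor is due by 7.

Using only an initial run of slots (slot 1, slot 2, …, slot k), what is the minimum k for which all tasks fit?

The precedence chain requires at least 3 distinct slots.
With at most 3 per slot and 9 tasks, at least 3 slots are needed.
Audit can't be placed before 4, so the schedule must run through at least slot 4.
4 works (last occupied slot: 4): for example Audit in 4, Sync in 2, QA in 1, Integrate in 3, Draft in 2, Triage in 3, Refactor in 2, Scope in 1, Prototype in 1.

4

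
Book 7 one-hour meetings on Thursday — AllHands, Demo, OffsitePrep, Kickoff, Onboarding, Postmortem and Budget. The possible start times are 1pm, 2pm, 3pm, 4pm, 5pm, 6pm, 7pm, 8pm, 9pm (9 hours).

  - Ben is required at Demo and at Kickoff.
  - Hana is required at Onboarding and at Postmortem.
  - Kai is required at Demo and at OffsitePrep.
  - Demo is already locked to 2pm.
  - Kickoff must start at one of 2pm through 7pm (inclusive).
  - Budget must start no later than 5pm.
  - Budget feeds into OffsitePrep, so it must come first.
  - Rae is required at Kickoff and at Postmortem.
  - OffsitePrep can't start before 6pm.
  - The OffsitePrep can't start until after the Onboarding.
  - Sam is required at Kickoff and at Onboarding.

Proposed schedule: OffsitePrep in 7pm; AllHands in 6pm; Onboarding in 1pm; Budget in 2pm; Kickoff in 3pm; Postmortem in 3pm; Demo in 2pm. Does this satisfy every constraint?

Invalid. Rae is required at Kickoff and at Postmortem.

Sam is required at Kickoff and at Onboarding — holds.
Budget must start no later than 5pm — holds.
Hana is required at Onboarding and at Postmortem — holds.
OffsitePrep can't start before 6pm — holds.
Demo is already locked to 2pm — holds.
Rae is required at Kickoff and at Postmortem — violated.
Budget feeds into OffsitePrep, so it must come first — holds.
Kickoff must start at one of 2pm through 7pm (inclusive) — holds.
The OffsitePrep can't start until after the Onboarding — holds.
Kai is required at Demo and at OffsitePrep — holds.
Ben is required at Demo and at Kickoff — holds.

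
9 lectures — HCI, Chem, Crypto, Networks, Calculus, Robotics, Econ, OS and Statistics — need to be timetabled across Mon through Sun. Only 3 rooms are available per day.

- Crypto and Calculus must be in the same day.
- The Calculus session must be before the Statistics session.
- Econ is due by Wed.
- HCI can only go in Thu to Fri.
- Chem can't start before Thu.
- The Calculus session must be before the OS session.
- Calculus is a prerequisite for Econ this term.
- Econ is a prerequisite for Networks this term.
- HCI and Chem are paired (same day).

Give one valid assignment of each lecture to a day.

Calculus=Mon; Robotics=Mon; OS=Tue; HCI=Thu; Networks=Wed; Econ=Tue; Statistics=Tue; Crypto=Mon; Chem=Thu

Checking: Calculus(Mon) before OS(Tue); Calculus(Mon) before Statistics(Tue); Calculus(Mon) before Econ(Tue); Econ(Tue) before Networks(Wed); HCI = Chem = Thu; Crypto = Calculus = Mon; Econ=Tue in [Mon,Wed]; HCI=Thu in [Thu,Fri]; Chem=Thu in [Thu,Sun]; max 3 per day (cap 3).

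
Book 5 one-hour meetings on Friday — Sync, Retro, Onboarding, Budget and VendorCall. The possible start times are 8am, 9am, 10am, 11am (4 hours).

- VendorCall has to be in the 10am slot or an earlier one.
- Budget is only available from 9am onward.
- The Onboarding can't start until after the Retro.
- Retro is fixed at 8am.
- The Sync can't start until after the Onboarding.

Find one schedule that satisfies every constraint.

Onboarding -> 9am; VendorCall -> 8am; Retro -> 8am; Budget -> 9am; Sync -> 10am

Checking: Onboarding(9am) before Sync(10am); Retro(8am) before Onboarding(9am); Budget=9am in [9am,11am]; Retro=8am in [8am,8am]; VendorCall=8am in [8am,10am].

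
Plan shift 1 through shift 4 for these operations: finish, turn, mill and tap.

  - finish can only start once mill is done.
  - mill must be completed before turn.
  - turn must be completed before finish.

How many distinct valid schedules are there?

16

Splitting on finish: it can be shift 3 (4), shift 4 (12). Listing each branch's schedules as (turn, mill, tap) by shift number:
finish=shift 3: (2,1,1) (2,1,2) (2,1,3) (2,1,4) — 4.
finish=shift 4: (2,1,1) (2,1,2) (2,1,3) (2,1,4) (3,1,1) (3,1,2) (3,1,3) (3,1,4) (3,2,1) (3,2,2) (3,2,3) (3,2,4) — 12.
Summing: 4 + 12 = 16.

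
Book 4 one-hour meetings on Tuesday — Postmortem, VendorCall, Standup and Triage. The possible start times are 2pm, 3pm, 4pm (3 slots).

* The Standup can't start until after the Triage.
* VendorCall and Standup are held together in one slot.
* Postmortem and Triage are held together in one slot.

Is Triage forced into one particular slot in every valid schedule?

Triage can be 2pm (e.g. Postmortem -> 2pm, VendorCall -> 3pm, Triage -> 2pm, Standup -> 3pm) or 3pm (e.g. VendorCall=4pm; Standup=4pm; Triage=3pm; Postmortem=3pm).

No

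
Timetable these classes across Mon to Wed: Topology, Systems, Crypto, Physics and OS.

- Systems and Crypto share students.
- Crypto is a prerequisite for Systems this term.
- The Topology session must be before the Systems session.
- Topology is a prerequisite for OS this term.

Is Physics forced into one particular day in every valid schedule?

No

Physics can be Mon (e.g. Physics -> Mon; Crypto -> Mon; Systems -> Tue; Topology -> Mon; OS -> Tue) or Tue (e.g. Crypto=Mon; OS=Tue; Physics=Tue; Topology=Mon; Systems=Tue).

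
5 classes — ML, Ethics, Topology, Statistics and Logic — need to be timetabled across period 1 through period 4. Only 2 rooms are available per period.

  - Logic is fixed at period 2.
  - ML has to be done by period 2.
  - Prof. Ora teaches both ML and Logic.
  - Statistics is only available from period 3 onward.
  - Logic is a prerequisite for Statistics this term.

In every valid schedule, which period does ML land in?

ML's window is period 1–period 2.
Logic is fixed at period 2, and ML can't share a period with Logic.
So ML must be period 1.

period 1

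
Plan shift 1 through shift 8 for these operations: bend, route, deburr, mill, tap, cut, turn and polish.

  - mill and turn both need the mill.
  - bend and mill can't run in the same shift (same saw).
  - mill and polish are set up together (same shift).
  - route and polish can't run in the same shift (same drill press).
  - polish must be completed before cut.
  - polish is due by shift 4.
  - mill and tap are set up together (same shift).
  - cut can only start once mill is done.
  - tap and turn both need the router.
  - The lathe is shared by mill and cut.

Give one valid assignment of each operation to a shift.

polish in shift 1; route in shift 2; bend in shift 2; turn in shift 2; tap in shift 1; mill in shift 1; cut in shift 2; deburr in shift 1

Checking: polish(shift 1) before cut(shift 2); mill(shift 1) before cut(shift 2); bend(shift 2) != mill(shift 1); mill(shift 1) != cut(shift 2); mill(shift 1) != turn(shift 2); tap(shift 1) != turn(shift 2); route(shift 2) != polish(shift 1); mill = tap = shift 1; mill = polish = shift 1; polish=shift 1 in [shift 1,shift 4].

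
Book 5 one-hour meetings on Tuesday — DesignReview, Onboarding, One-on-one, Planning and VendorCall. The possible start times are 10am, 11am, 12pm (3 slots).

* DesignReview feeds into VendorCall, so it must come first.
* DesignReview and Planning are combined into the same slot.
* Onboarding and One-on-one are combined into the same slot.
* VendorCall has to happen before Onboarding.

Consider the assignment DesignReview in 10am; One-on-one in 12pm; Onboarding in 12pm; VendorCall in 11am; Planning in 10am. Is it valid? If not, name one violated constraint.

DesignReview and Planning are combined into the same slot — holds.
Onboarding and One-on-one are combined into the same slot — holds.
DesignReview feeds into VendorCall, so it must come first — holds.
VendorCall has to happen before Onboarding — holds.

Valid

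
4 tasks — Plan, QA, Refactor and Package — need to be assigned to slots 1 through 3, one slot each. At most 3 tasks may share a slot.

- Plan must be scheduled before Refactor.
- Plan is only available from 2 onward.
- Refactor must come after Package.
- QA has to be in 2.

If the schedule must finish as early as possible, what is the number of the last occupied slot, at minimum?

3

The precedence chain requires at least 2 distinct slots.
With at most 3 per slot and 4 tasks, at least 2 slots are needed.
Propagating the time windows through the other constraints, Refactor can't land before 3, so the schedule must run through at least slot 3.
3 works (last occupied slot: 3): for example QA in 2, Refactor in 3, Plan in 2, Package in 1.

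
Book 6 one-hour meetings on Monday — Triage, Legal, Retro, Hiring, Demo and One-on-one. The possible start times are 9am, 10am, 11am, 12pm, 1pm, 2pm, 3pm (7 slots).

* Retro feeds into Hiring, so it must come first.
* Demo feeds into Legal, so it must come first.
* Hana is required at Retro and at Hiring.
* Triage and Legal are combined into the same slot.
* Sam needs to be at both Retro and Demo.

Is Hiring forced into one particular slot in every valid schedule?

Hiring can be 10am (e.g. Legal in 11am, One-on-one in 9am, Retro in 9am, Demo in 10am, Hiring in 10am, Triage in 11am) or 11am (e.g. Hiring=11am, Triage=10am, One-on-one=9am, Retro=10am, Demo=9am, Legal=10am).

No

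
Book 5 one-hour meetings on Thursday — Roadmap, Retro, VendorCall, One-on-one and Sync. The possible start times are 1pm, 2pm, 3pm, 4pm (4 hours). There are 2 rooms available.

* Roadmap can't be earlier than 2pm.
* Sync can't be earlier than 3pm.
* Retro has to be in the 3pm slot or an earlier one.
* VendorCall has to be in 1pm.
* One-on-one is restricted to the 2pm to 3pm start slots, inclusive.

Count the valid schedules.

Splitting on Roadmap: it can be 2pm (9), 3pm (7), 4pm (11). Listing each branch's schedules as (Retro, VendorCall, One-on-one, Sync):
Roadmap=2pm: (1pm,1pm,2pm,3pm) (1pm,1pm,2pm,4pm) (1pm,1pm,3pm,3pm) (1pm,1pm,3pm,4pm) (2pm,1pm,3pm,3pm) (2pm,1pm,3pm,4pm) (3pm,1pm,2pm,3pm) (3pm,1pm,2pm,4pm) (3pm,1pm,3pm,4pm) — 9.
Roadmap=3pm: (1pm,1pm,2pm,3pm) (1pm,1pm,2pm,4pm) (1pm,1pm,3pm,4pm) (2pm,1pm,2pm,3pm) (2pm,1pm,2pm,4pm) (2pm,1pm,3pm,4pm) (3pm,1pm,2pm,4pm) — 7.
Roadmap=4pm: (1pm,1pm,2pm,3pm) (1pm,1pm,2pm,4pm) (1pm,1pm,3pm,3pm) (1pm,1pm,3pm,4pm) (2pm,1pm,2pm,3pm) (2pm,1pm,2pm,4pm) (2pm,1pm,3pm,3pm) (2pm,1pm,3pm,4pm) (3pm,1pm,2pm,3pm) (3pm,1pm,2pm,4pm) (3pm,1pm,3pm,4pm) — 11.
Summing: 9 + 7 + 11 = 27.

27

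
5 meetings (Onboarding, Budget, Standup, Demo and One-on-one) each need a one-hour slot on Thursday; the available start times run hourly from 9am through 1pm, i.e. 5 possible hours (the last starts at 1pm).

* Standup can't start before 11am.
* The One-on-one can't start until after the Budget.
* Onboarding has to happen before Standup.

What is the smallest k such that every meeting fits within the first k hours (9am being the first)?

The precedence chain requires at least 2 distinct hours.
Standup can't be placed before 11am — that is hour 3 counting from 9am — so the schedule must run through at least 3 hours.
3 works (last occupied hour: 11am): for example Budget in 9am, One-on-one in 10am, Onboarding in 9am, Standup in 11am, Demo in 9am.

3 hours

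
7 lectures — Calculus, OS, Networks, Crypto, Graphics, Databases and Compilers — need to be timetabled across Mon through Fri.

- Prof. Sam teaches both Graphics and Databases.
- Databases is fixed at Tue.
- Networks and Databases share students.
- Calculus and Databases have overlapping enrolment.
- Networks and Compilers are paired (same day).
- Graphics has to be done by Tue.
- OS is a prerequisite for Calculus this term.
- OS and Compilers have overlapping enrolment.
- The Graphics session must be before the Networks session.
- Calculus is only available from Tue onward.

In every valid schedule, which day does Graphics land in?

Mon

Graphics's window is Mon–Tue.
Databases is fixed at Tue, and Graphics can't share a day with Databases.
So Graphics must be Mon.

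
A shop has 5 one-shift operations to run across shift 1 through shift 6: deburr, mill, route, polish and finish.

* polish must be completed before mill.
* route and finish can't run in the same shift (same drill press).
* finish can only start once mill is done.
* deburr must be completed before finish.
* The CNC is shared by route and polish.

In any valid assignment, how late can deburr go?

Downstream work caps deburr at shift 5.
deburr at shift 5 is achievable: deburr -> shift 5; polish -> shift 1; finish -> shift 6; route -> shift 2; mill -> shift 2.

shift 5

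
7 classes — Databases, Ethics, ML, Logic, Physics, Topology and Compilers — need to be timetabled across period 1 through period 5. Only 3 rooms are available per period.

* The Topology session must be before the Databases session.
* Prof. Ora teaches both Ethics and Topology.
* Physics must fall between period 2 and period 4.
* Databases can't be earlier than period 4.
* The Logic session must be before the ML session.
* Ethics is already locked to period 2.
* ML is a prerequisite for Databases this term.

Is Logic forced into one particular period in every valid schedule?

Logic can be period 1 (e.g. Databases=period 4, Topology=period 1, Compilers=period 1, Physics=period 2, Logic=period 1, ML=period 2, Ethics=period 2) or period 2 (e.g. ML=period 3, Physics=period 2, Databases=period 4, Topology=period 1, Compilers=period 1, Ethics=period 2, Logic=period 2).

No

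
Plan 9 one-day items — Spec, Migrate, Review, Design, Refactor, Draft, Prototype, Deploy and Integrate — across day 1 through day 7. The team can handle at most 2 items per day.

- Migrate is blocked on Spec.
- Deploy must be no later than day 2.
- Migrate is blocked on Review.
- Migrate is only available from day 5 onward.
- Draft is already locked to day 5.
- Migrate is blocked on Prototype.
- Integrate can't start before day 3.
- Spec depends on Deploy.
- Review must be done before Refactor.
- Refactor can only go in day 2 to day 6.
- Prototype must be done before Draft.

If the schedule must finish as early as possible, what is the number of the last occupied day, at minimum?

The precedence chain requires at least 3 distinct days.
With at most 2 per day and 9 work items, at least 5 days are needed.
Migrate can't be placed before day 5, so the schedule must run through at least day 5.
5 works (last occupied day: day 5): for example Design -> day 4; Spec -> day 2; Integrate -> day 3; Draft -> day 5; Refactor -> day 2; Review -> day 1; Migrate -> day 5; Deploy -> day 1; Prototype -> day 3.

5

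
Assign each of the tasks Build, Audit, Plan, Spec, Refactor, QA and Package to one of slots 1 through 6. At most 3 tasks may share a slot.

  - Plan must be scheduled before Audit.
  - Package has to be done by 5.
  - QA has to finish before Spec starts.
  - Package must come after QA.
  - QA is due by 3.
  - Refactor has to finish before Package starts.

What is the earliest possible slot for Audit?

Precedence pushes Audit to at least 2.
Audit at 2 is achievable: Refactor in 1; QA in 1; Build in 3; Plan in 1; Package in 2; Audit in 2; Spec in 2.

2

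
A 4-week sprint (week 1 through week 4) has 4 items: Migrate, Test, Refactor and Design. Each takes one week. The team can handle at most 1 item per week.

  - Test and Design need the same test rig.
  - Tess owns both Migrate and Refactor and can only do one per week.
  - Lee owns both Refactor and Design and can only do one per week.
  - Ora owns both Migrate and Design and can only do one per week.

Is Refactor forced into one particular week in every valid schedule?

No

Refactor can be week 1 (e.g. Refactor=week 1; Design=week 4; Test=week 3; Migrate=week 2) or week 2 (e.g. Design -> week 4, Test -> week 3, Refactor -> week 2, Migrate -> week 1).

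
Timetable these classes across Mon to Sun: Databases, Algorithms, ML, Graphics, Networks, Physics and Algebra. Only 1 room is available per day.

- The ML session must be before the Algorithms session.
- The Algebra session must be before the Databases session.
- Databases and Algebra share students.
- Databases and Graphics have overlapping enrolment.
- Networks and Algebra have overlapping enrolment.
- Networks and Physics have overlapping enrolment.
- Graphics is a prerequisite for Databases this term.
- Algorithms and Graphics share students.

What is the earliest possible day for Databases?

Wed

Precedence pushes Databases to at least Tue.
Databases at Wed is achievable: Physics=Sun, Graphics=Mon, Networks=Sat, Algebra=Tue, Algorithms=Fri, ML=Thu, Databases=Wed.
Nothing earlier works — the conflict and capacity constraints rule out every day before Wed.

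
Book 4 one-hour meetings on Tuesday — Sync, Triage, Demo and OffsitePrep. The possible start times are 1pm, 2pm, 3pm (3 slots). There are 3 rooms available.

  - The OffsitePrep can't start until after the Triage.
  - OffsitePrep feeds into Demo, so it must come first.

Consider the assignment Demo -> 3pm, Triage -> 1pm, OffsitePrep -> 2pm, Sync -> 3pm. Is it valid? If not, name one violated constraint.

Valid

The OffsitePrep can't start until after the Triage — holds.
OffsitePrep feeds into Demo, so it must come first — holds.
There are 3 rooms available — holds.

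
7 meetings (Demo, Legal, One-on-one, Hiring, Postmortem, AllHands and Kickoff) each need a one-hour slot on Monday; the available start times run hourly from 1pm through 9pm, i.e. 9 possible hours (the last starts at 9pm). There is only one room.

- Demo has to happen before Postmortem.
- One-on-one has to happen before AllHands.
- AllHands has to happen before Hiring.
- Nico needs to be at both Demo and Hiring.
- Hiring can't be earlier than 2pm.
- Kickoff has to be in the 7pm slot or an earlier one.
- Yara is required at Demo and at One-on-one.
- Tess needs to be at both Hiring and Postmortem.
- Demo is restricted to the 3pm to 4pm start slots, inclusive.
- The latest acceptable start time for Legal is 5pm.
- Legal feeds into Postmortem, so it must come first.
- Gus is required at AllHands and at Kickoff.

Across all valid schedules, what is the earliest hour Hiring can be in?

Hiring is available from 2pm; precedence pushes Hiring to at least 3pm.
Hiring at 3pm is achievable: Postmortem in 7pm; Kickoff in 6pm; Legal in 5pm; One-on-one in 1pm; Demo in 4pm; AllHands in 2pm; Hiring in 3pm.

3pm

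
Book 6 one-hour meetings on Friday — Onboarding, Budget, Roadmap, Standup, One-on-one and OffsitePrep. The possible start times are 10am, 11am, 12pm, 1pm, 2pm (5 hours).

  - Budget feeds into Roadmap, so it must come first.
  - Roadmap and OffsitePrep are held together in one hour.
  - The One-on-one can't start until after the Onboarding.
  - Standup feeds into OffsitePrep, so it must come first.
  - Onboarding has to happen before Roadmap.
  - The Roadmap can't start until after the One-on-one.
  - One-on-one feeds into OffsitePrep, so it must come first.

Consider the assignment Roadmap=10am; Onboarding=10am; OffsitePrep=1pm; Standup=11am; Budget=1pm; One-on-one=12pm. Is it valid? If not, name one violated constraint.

No. Budget feeds into Roadmap, so it must come first is not satisfied.

Onboarding has to happen before Roadmap — violated.
Standup feeds into OffsitePrep, so it must come first — holds.
The One-on-one can't start until after the Onboarding — holds.
One-on-one feeds into OffsitePrep, so it must come first — holds.
Roadmap and OffsitePrep are held together in one hour — violated.
Budget feeds into Roadmap, so it must come first — violated.
The Roadmap can't start until after the One-on-one — violated.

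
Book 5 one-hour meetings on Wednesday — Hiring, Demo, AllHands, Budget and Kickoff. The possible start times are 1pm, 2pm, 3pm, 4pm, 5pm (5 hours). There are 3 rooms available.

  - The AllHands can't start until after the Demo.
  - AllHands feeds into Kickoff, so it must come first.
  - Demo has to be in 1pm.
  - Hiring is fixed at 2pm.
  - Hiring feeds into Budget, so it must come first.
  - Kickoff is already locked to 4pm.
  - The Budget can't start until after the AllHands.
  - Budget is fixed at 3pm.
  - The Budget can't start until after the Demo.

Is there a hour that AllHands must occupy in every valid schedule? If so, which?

2pm

Demo is fixed at 1pm and must come before AllHands, so AllHands is at least 2pm.
Budget is fixed at 3pm and must come after AllHands, so AllHands is at most 2pm.
So AllHands must be 2pm.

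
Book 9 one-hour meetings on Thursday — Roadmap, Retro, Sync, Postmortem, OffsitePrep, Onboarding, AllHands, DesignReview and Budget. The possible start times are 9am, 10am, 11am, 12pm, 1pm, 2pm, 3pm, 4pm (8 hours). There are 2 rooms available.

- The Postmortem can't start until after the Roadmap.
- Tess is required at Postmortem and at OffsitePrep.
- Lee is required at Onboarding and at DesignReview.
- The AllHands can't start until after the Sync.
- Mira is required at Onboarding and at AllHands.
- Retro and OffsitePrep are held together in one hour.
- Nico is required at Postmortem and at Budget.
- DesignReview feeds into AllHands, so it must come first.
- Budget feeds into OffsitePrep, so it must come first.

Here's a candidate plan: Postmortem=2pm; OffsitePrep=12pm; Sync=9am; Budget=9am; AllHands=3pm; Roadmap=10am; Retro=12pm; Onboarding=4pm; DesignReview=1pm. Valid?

Mira is required at Onboarding and at AllHands — holds.
Lee is required at Onboarding and at DesignReview — holds.
Tess is required at Postmortem and at OffsitePrep — holds.
The AllHands can't start until after the Sync — holds.
Budget feeds into OffsitePrep, so it must come first — holds.
Nico is required at Postmortem and at Budget — holds.
DesignReview feeds into AllHands, so it must come first — holds.
There are 2 rooms available — holds.
Retro and OffsitePrep are held together in one hour — holds.
The Postmortem can't start until after the Roadmap — holds.

Valid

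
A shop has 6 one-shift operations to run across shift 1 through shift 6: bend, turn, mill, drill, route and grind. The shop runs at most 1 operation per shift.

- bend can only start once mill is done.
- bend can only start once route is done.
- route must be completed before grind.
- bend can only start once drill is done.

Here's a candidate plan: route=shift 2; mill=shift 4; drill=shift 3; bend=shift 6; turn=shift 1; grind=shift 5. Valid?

Yes, all constraints hold

bend can only start once route is done — holds.
The shop runs at most 1 operation per shift — holds.
bend can only start once drill is done — holds.
bend can only start once mill is done — holds.
route must be completed before grind — holds.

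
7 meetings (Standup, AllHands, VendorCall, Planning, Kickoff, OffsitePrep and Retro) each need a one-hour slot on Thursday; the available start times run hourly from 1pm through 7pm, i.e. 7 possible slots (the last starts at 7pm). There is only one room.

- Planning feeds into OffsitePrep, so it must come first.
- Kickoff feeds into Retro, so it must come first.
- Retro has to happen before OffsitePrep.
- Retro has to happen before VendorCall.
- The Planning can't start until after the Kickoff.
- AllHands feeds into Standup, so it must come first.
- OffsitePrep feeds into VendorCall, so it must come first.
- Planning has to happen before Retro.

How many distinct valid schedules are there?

21

Splitting on VendorCall: it can be 5pm (1), 6pm (5), 7pm (15). Listing each branch's schedules as (Standup, AllHands, Planning, Kickoff, OffsitePrep, Retro):
VendorCall=5pm: (7pm,6pm,2pm,1pm,4pm,3pm) — 1.
VendorCall=6pm: (7pm,1pm,3pm,2pm,5pm,4pm) (7pm,2pm,3pm,1pm,5pm,4pm) (7pm,3pm,2pm,1pm,5pm,4pm) (7pm,4pm,2pm,1pm,5pm,3pm) (7pm,5pm,2pm,1pm,4pm,3pm) — 5.
VendorCall=7pm: (2pm,1pm,4pm,3pm,6pm,5pm) (3pm,1pm,4pm,2pm,6pm,5pm) (3pm,2pm,4pm,1pm,6pm,5pm) (4pm,1pm,3pm,2pm,6pm,5pm) (4pm,2pm,3pm,1pm,6pm,5pm) (4pm,3pm,2pm,1pm,6pm,5pm) (5pm,1pm,3pm,2pm,6pm,4pm) (5pm,2pm,3pm,1pm,6pm,4pm) (5pm,3pm,2pm,1pm,6pm,4pm) (5pm,4pm,2pm,1pm,6pm,3pm) (6pm,1pm,3pm,2pm,5pm,4pm) (6pm,2pm,3pm,1pm,5pm,4pm) (6pm,3pm,2pm,1pm,5pm,4pm) (6pm,4pm,2pm,1pm,5pm,3pm) (6pm,5pm,2pm,1pm,4pm,3pm) — 15.
Summing: 1 + 5 + 15 = 21.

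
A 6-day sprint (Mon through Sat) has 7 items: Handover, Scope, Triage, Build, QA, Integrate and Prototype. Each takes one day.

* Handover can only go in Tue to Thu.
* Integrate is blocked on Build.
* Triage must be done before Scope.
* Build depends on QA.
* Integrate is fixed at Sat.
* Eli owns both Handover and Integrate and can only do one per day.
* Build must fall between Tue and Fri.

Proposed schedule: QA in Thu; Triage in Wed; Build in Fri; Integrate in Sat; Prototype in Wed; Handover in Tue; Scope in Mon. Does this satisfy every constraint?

Build must fall between Tue and Fri — holds.
Integrate is blocked on Build — holds.
Integrate is fixed at Sat — holds.
Build depends on QA — holds.
Handover can only go in Tue to Thu — holds.
Eli owns both Handover and Integrate and can only do one per day — holds.
Triage must be done before Scope — violated.

No — it violates: Triage must be done before Scope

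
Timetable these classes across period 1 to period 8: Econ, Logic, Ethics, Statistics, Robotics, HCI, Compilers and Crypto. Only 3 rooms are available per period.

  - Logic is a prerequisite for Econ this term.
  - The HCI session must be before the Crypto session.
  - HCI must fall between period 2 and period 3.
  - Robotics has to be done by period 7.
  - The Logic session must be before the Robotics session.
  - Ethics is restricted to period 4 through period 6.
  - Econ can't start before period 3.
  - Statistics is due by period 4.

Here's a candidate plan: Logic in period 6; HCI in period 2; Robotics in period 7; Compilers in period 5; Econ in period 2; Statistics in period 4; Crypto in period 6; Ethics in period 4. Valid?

No. Econ can't start before period 3 is not satisfied.

Logic is a prerequisite for Econ this term — violated.
The HCI session must be before the Crypto session — holds.
Robotics has to be done by period 7 — holds.
HCI must fall between period 2 and period 3 — holds.
The Logic session must be before the Robotics session — holds.
Ethics is restricted to period 4 through period 6 — holds.
Statistics is due by period 4 — holds.
Only 3 rooms are available per period — holds.
Econ can't start before period 3 — violated.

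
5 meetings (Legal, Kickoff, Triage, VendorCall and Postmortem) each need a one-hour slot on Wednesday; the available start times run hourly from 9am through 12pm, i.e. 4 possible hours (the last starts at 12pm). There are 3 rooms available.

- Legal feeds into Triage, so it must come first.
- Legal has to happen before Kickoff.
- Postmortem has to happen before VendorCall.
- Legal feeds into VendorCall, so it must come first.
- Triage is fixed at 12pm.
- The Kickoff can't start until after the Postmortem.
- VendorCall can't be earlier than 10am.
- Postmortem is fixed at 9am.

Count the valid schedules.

14

Splitting on Legal: it can be 9am (9), 10am (4), 11am (1). Listing each branch's schedules as (Kickoff, Triage, VendorCall, Postmortem):
Legal=9am: (10am,12pm,10am,9am) (10am,12pm,11am,9am) (10am,12pm,12pm,9am) (11am,12pm,10am,9am) (11am,12pm,11am,9am) (11am,12pm,12pm,9am) (12pm,12pm,10am,9am) (12pm,12pm,11am,9am) (12pm,12pm,12pm,9am) — 9.
Legal=10am: (11am,12pm,11am,9am) (11am,12pm,12pm,9am) (12pm,12pm,11am,9am) (12pm,12pm,12pm,9am) — 4.
Legal=11am: (12pm,12pm,12pm,9am) — 1.
Summing: 9 + 4 + 1 = 14.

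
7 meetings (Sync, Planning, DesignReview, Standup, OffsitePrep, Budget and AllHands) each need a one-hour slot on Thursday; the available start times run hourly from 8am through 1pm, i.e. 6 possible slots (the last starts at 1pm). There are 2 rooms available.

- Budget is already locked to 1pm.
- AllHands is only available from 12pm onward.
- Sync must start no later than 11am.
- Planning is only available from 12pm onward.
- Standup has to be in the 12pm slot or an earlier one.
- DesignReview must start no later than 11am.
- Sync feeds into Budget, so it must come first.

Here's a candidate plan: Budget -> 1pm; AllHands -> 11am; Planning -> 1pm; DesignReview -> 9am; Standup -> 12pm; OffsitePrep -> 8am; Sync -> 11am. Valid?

There are 2 rooms available — holds.
AllHands is only available from 12pm onward — violated.
Sync must start no later than 11am — holds.
DesignReview must start no later than 11am — holds.
Planning is only available from 12pm onward — holds.
Sync feeds into Budget, so it must come first — holds.
Standup has to be in the 12pm slot or an earlier one — holds.
Budget is already locked to 1pm — holds.

Invalid. AllHands is only available from 12pm onward.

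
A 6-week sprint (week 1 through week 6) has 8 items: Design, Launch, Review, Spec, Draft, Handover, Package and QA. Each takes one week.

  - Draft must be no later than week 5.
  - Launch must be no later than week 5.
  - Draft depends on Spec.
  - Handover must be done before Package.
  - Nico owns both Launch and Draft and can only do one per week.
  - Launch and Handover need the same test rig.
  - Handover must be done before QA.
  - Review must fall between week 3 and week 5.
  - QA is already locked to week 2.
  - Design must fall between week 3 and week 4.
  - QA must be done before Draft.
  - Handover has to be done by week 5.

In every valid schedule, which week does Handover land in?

week 1

Handover's own window allows nothing later than week 5; downstream work caps Handover at week 1.
So Handover is pinned to week 1.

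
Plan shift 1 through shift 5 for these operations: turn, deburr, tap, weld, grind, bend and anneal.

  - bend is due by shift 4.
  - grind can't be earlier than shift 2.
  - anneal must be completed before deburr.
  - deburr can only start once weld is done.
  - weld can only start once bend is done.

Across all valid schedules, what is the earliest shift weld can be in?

Precedence pushes weld to at least shift 2; downstream work caps weld at shift 4.
weld at shift 2 is achievable: grind=shift 2, weld=shift 2, anneal=shift 1, turn=shift 1, bend=shift 1, deburr=shift 3, tap=shift 1.

shift 2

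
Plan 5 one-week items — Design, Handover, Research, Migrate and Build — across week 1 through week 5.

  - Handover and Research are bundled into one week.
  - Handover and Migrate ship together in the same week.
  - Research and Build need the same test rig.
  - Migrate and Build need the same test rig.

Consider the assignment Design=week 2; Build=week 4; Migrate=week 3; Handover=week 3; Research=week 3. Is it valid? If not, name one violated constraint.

Migrate and Build need the same test rig — holds.
Handover and Research are bundled into one week — holds.
Handover and Migrate ship together in the same week — holds.
Research and Build need the same test rig — holds.

Yes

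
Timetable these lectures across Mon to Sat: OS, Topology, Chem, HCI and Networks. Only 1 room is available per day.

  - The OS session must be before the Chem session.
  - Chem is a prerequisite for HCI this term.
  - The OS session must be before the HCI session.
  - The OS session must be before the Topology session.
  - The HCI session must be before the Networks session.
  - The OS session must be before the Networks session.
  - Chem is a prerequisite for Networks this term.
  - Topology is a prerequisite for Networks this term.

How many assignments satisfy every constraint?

18

Splitting on OS: it can be Mon (15), Tue (3). Listing each branch's schedules as (Topology, Chem, HCI, Networks):
OS=Mon: (Tue,Wed,Thu,Fri) (Tue,Wed,Thu,Sat) (Tue,Wed,Fri,Sat) (Tue,Thu,Fri,Sat) (Wed,Tue,Thu,Fri) (Wed,Tue,Thu,Sat) (Wed,Tue,Fri,Sat) (Wed,Thu,Fri,Sat) (Thu,Tue,Wed,Fri) (Thu,Tue,Wed,Sat) (Thu,Tue,Fri,Sat) (Thu,Wed,Fri,Sat) (Fri,Tue,Wed,Sat) (Fri,Tue,Thu,Sat) (Fri,Wed,Thu,Sat) — 15.
OS=Tue: (Wed,Thu,Fri,Sat) (Thu,Wed,Fri,Sat) (Fri,Wed,Thu,Sat) — 3.
Summing: 15 + 3 = 18.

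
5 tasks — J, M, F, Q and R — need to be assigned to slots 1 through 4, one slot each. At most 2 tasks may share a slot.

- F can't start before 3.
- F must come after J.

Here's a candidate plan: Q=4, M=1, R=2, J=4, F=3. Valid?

No. F must come after J is not satisfied.

F must come after J — violated.
F can't start before 3 — holds.
At most 2 tasks may share a slot — holds.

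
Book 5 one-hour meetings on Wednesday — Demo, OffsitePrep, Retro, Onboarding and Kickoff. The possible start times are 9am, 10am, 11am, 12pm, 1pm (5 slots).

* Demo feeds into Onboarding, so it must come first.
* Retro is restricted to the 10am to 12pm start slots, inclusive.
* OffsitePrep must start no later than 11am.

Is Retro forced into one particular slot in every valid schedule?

No

Retro can be 10am (e.g. Onboarding=10am; Kickoff=9am; Demo=9am; Retro=10am; OffsitePrep=9am) or 11am (e.g. Onboarding in 10am; Retro in 11am; OffsitePrep in 9am; Demo in 9am; Kickoff in 9am).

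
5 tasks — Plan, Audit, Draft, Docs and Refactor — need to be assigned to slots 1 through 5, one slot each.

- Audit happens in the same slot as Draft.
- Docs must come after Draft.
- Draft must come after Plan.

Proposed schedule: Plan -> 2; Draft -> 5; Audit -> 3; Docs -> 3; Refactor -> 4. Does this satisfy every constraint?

Docs must come after Draft — violated.
Draft must come after Plan — holds.
Audit happens in the same slot as Draft — violated.

Invalid. Docs must come after Draft.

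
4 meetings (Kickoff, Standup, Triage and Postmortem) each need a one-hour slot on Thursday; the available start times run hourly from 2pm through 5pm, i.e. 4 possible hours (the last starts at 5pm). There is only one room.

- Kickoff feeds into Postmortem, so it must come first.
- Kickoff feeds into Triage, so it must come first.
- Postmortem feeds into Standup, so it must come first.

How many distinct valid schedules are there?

3

Enumerating: Standup=4pm, Triage=5pm, Postmortem=3pm, Kickoff=2pm | Triage -> 4pm; Kickoff -> 2pm; Standup -> 5pm; Postmortem -> 3pm | Kickoff in 2pm, Triage in 3pm, Standup in 5pm, Postmortem in 4pm.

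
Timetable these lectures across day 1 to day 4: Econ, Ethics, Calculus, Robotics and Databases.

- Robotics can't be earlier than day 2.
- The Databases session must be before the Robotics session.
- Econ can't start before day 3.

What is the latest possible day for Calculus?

Calculus at day 4 is achievable: Robotics -> day 2; Econ -> day 3; Databases -> day 1; Calculus -> day 4; Ethics -> day 1.

day 4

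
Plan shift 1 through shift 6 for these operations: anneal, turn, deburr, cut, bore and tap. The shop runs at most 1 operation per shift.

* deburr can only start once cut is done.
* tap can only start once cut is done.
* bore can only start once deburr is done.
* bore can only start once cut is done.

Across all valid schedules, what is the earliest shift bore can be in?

shift 3

Precedence pushes bore to at least shift 3.
bore at shift 3 is achievable: cut=shift 1; anneal=shift 5; tap=shift 4; turn=shift 6; deburr=shift 2; bore=shift 3.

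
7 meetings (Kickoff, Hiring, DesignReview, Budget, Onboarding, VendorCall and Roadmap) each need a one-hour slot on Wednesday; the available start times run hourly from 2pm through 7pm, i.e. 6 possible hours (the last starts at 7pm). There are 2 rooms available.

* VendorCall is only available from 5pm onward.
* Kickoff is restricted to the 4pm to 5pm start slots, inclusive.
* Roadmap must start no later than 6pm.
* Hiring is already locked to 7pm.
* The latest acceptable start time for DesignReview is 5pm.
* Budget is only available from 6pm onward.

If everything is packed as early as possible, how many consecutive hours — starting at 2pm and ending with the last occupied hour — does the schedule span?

With at most 2 per hour and 7 meetings, at least 4 hours are needed.
Hiring can't be placed before 7pm — that is hour 6 counting from 2pm — so the schedule must run through at least 6 hours.
6 works (last occupied hour: 7pm): for example Roadmap -> 2pm, Hiring -> 7pm, DesignReview -> 2pm, Budget -> 6pm, VendorCall -> 5pm, Kickoff -> 4pm, Onboarding -> 3pm.

6 hours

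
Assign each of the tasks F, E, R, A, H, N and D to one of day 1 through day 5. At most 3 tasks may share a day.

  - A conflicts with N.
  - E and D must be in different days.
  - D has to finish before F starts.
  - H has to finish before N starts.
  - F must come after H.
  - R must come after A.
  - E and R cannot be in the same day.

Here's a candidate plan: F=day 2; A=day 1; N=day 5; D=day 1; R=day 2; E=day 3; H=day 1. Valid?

F must come after H — holds.
H has to finish before N starts — holds.
E and D must be in different days — holds.
R must come after A — holds.
D has to finish before F starts — holds.
E and R cannot be in the same day — holds.
A conflicts with N — holds.
At most 3 tasks may share a day — holds.

Valid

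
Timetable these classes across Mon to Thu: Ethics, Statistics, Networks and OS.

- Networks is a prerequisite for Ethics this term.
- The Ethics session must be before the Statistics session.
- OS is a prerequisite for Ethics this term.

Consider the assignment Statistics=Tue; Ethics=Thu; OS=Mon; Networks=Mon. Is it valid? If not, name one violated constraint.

Networks is a prerequisite for Ethics this term — holds.
The Ethics session must be before the Statistics session — violated.
OS is a prerequisite for Ethics this term — holds.

No — it violates: The Ethics session must be before the Statistics session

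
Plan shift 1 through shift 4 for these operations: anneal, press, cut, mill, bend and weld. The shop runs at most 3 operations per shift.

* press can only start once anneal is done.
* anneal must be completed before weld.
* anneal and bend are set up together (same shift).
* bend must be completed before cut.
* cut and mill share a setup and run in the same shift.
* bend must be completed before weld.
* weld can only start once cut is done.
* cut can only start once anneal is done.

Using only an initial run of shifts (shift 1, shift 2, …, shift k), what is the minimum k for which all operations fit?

The precedence chain requires at least 3 distinct shifts.
With at most 3 per shift and 6 operations, at least 2 shifts are needed.
3 works (last occupied shift: shift 3): for example weld in shift 3; cut in shift 2; press in shift 2; bend in shift 1; anneal in shift 1; mill in shift 2.

3 shifts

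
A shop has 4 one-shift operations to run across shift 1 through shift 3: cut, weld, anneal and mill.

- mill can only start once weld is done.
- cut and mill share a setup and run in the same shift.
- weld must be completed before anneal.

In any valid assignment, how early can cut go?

shift 2

Cut must be in the same shift as mill, which can't be before shift 2, so cut is at least shift 2.
cut at shift 2 is achievable: weld=shift 1; cut=shift 2; mill=shift 2; anneal=shift 2.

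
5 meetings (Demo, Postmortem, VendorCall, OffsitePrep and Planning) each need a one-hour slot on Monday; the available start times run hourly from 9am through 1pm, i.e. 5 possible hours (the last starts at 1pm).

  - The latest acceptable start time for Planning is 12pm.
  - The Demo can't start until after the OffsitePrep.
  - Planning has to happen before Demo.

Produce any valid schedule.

VendorCall in 9am, Planning in 9am, Postmortem in 9am, OffsitePrep in 9am, Demo in 10am

Checking: OffsitePrep(9am) before Demo(10am); Planning(9am) before Demo(10am); Planning=9am in [9am,12pm].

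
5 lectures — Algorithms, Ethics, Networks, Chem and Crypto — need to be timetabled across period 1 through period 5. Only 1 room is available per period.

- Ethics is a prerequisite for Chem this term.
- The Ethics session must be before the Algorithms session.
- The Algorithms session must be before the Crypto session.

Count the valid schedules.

Splitting on Algorithms: it can be period 2 (6), period 3 (6), period 4 (3). Listing each branch's schedules as (Ethics, Networks, Chem, Crypto) by period number:
Algorithms=period 2: (1,3,4,5) (1,3,5,4) (1,4,3,5) (1,4,5,3) (1,5,3,4) (1,5,4,3) — 6.
Algorithms=period 3: (1,2,4,5) (1,2,5,4) (1,4,2,5) (1,5,2,4) (2,1,4,5) (2,1,5,4) — 6.
Algorithms=period 4: (1,2,3,5) (1,3,2,5) (2,1,3,5) — 3.
Summing: 6 + 6 + 3 = 15.

15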